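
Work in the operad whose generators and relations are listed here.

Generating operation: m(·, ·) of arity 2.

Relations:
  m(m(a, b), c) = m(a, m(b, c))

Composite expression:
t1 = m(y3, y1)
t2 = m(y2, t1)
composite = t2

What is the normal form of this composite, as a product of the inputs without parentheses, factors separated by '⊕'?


y2 ⊕ y3 ⊕ y1

All parenthesizations of m agree; list the y-inputs left to right.
m(y3, y1) unparenthesizes to y3 ⊕ y1
m(y2, m(y3, y1)) unparenthesizes to y2 ⊕ y3 ⊕ y1


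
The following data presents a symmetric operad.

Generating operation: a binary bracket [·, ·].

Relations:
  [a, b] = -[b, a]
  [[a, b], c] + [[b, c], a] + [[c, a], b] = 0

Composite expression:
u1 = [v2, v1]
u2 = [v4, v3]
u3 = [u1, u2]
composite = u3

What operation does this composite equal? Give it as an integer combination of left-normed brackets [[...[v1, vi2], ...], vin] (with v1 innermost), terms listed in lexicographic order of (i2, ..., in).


Skip Jacobi rewriting: expand, keep v1-initial words, read off terms.
Composite bracket: [[v2, v1], [v4, v3]]
The bracket unfolds into 8 signed words via [a, b] = ab - ba (2^3 = 8).
Keep just the words that open with v1:
  the word v1v2v3v4 carries sign +1 and contributes +[[[v1, v2], v3], v4]
  the word v1v2v4v3 carries sign -1 and contributes -[[[v1, v2], v4], v3]

[[[v1, v2], v3], v4] - [[[v1, v2], v4], v3]


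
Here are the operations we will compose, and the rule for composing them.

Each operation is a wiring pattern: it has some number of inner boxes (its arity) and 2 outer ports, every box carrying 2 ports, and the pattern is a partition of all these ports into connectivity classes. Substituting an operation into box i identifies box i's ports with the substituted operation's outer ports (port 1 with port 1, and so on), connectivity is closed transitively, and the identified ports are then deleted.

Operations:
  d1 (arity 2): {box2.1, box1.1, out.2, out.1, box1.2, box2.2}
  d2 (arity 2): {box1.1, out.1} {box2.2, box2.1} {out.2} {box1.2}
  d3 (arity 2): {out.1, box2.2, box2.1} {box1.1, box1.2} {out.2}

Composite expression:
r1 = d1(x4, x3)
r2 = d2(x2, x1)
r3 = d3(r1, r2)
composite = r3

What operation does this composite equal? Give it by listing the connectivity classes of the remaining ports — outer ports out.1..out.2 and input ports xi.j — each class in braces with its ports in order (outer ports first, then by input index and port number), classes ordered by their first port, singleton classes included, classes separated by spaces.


{out.1, x2.1} {out.2} {x1.1, x1.2} {x2.2} {x3.1, x3.2, x4.1, x4.2}

Substituting into d3 glues patterns; closure does the rest.
composing d1 on (x4, x3), with out.j its own outer ports: {out.1, out.2, x3.1, x3.2, x4.1, x4.2}
composing d2 on (x2, x1), with out.j its own outer ports: {out.1, x2.1} {out.2} {x1.1, x1.2} {x2.2}
composing d3 on (x4, x3, x2, x1), with out.j its own outer ports: {out.1, x2.1} {out.2} {x1.1, x1.2} {x2.2} {x3.1, x3.2, x4.1, x4.2}


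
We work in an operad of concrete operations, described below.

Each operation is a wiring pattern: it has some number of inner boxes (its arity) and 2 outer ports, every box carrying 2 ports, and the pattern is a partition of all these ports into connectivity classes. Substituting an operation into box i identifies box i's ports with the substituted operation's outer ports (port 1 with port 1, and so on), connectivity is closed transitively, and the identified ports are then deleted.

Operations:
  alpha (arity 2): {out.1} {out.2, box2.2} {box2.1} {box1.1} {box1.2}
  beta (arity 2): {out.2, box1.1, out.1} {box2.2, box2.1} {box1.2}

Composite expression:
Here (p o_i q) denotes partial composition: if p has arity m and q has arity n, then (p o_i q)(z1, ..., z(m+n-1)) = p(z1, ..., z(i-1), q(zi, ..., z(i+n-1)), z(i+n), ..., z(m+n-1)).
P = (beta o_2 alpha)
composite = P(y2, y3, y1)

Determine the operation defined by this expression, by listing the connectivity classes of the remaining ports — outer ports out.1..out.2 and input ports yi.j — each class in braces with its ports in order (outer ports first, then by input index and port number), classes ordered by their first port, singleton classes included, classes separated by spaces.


{out.1, out.2, y2.1} {y1.1} {y1.2} {y2.2} {y3.1} {y3.2}

Two ports join when wires chain via beta-identified ports.
composing alpha on (y3, y1), with out.j its own outer ports: {out.1} {out.2, y1.2} {y1.1} {y3.1} {y3.2}
composing beta on (y2, y3, y1), with out.j its own outer ports: {out.1, out.2, y2.1} {y1.1} {y1.2} {y2.2} {y3.1} {y3.2}


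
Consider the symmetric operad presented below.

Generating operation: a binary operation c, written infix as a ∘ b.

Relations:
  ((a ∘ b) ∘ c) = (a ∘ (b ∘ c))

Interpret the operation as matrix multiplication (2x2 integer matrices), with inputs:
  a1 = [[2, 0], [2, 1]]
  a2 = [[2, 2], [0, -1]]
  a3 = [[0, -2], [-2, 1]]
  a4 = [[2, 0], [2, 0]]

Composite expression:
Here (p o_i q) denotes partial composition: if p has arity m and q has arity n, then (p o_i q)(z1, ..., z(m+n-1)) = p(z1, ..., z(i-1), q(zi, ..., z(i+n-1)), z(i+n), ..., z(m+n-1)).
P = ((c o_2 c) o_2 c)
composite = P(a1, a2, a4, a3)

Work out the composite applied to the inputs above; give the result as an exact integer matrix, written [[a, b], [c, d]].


[[0, -32], [0, -28]]

(a2 ∘ a4) = [[8, 0], [-2, 0]]
((a2 ∘ a4) ∘ a3) = [[0, -16], [0, 4]]
(a1 ∘ ((a2 ∘ a4) ∘ a3)) = [[0, -32], [0, -28]]


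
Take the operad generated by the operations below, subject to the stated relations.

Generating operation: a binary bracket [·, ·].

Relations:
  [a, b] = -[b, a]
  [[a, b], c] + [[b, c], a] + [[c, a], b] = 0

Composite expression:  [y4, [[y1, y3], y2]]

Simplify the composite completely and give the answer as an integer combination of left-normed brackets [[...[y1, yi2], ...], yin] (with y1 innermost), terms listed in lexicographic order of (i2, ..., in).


A multilinear Lie element is pinned by y1-initial words (y1 innermost).
Composite bracket: [y4, [[y1, y3], y2]]
Each bracket splits as ab - ba, giving 8 signed words (2^3 = 8).
Only words starting with y1 matter:
  from y1y3y2y4, sign -1: term -[[[y1, y3], y2], y4]

-[[[y1, y3], y2], y4]


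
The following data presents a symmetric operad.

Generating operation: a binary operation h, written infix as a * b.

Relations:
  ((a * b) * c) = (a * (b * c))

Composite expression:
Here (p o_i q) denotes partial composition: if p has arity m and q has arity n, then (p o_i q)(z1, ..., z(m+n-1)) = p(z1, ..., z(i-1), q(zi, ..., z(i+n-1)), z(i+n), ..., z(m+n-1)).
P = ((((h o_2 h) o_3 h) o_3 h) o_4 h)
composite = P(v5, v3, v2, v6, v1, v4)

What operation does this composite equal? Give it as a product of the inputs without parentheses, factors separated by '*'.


v5 * v3 * v2 * v6 * v1 * v4

Every regrouping of h is equal, so read the v-inputs in written order.
(v6 * v1) reduces to v6 * v1
(v2 * (v6 * v1)) reduces to v2 * v6 * v1
((v2 * (v6 * v1)) * v4) reduces to v2 * v6 * v1 * v4
(v3 * ((v2 * (v6 * v1)) * v4)) reduces to v3 * v2 * v6 * v1 * v4
(v5 * (v3 * ((v2 * (v6 * v1)) * v4))) reduces to v5 * v3 * v2 * v6 * v1 * v4


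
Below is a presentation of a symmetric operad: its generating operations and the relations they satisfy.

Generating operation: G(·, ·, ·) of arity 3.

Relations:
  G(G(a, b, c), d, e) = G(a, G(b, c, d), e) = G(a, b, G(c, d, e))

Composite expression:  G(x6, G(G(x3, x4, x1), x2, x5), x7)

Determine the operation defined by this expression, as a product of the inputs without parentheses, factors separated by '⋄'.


x6 ⋄ x3 ⋄ x4 ⋄ x1 ⋄ x2 ⋄ x5 ⋄ x7

Associativity of G dissolves the nesting; only the x-input order survives.
G(x3, x4, x1) unparenthesizes to x3 ⋄ x4 ⋄ x1
G(G(x3, x4, x1), x2, x5) unparenthesizes to x3 ⋄ x4 ⋄ x1 ⋄ x2 ⋄ x5
G(x6, G(G(x3, x4, x1), x2, x5), x7) unparenthesizes to x6 ⋄ x3 ⋄ x4 ⋄ x1 ⋄ x2 ⋄ x5 ⋄ x7


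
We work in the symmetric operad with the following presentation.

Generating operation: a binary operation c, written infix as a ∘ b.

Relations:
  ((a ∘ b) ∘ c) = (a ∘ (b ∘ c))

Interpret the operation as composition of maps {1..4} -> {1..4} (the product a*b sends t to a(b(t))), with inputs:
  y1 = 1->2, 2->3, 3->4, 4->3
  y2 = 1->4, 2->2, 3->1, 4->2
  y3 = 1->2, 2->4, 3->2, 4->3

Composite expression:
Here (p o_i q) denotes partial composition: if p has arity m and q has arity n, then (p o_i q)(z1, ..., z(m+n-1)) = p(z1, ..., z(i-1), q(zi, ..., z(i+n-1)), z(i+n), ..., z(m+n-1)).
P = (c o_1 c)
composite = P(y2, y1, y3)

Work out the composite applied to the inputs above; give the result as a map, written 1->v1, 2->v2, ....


1->1, 2->1, 3->1, 4->2

(y2 ∘ y1) = 1->2, 2->1, 3->2, 4->1
((y2 ∘ y1) ∘ y3) = 1->1, 2->1, 3->1, 4->2


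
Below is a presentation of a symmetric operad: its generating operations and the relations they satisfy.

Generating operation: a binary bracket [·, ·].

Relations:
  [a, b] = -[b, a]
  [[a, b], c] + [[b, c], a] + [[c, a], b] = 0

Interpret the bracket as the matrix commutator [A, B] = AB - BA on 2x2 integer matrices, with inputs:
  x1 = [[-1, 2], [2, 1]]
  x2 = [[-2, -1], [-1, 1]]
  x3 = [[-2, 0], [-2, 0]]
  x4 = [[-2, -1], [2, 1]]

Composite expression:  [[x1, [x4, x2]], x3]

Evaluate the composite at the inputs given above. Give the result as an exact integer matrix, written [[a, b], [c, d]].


[[24, -24], [-60, -24]]


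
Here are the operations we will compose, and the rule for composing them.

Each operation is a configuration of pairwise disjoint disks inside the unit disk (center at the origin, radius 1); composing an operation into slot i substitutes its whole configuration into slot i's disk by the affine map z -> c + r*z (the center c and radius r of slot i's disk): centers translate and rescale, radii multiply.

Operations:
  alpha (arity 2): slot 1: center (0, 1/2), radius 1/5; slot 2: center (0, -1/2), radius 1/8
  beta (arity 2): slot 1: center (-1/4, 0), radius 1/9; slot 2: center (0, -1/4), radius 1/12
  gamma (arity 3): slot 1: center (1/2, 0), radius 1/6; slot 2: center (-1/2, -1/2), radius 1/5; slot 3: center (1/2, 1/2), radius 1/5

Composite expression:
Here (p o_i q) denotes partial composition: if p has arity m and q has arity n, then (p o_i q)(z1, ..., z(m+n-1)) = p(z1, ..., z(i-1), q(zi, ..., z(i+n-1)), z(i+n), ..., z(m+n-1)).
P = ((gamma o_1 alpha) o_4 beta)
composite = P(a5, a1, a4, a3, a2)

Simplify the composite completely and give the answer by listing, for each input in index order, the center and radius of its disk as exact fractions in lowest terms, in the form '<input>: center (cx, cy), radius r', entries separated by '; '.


Affine substitution under gamma: radii multiply and a-centers shift.
input a5: composing its 2 substitution steps yields center (1/2, 1/12), radius 1/30
input a1: composing its 2 substitution steps yields center (1/2, -1/12), radius 1/48
input a4: composing its 1 substitution step yields center (-1/2, -1/2), radius 1/5
input a3: composing its 2 substitution steps yields center (9/20, 1/2), radius 1/45
input a2: composing its 2 substitution steps yields center (1/2, 9/20), radius 1/60

a1: center (1/2, -1/12), radius 1/48; a2: center (1/2, 9/20), radius 1/60; a3: center (9/20, 1/2), radius 1/45; a4: center (-1/2, -1/2), radius 1/5; a5: center (1/2, 1/12), radius 1/30


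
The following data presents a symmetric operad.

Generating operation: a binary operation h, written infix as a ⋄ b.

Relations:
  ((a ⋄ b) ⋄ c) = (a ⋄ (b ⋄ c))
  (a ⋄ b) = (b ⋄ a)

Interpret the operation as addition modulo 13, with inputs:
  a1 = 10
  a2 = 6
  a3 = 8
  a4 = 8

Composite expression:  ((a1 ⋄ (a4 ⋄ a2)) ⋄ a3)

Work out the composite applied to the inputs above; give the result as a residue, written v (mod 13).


6 (mod 13)

(a4 ⋄ a2) = 1
(a1 ⋄ (a4 ⋄ a2)) = 11
((a1 ⋄ (a4 ⋄ a2)) ⋄ a3) = 6


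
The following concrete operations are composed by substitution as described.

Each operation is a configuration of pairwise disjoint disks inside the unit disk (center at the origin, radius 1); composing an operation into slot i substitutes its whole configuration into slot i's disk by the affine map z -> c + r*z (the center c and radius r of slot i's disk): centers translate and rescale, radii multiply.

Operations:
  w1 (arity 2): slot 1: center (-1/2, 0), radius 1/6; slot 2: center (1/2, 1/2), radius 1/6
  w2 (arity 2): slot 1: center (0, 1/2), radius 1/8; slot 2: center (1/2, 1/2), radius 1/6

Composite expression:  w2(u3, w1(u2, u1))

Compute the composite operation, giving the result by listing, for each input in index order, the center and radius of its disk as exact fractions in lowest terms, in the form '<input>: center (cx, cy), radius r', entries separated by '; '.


u1: center (7/12, 7/12), radius 1/36; u2: center (5/12, 1/2), radius 1/36; u3: center (0, 1/2), radius 1/8

Only the slot chain above each u matters under w2; compose those maps.
for u3, the 1-step affine chain lands on center (0, 1/2), radius 1/8
for u2, the 2-step affine chain lands on center (5/12, 1/2), radius 1/36
for u1, the 2-step affine chain lands on center (7/12, 7/12), radius 1/36


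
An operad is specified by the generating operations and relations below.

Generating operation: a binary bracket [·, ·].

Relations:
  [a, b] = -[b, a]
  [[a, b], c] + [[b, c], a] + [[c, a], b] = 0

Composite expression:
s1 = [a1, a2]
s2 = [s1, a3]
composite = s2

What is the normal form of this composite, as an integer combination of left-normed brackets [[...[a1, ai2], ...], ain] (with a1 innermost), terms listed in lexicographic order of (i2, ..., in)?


[[a1, a2], a3]

Skip Jacobi rewriting: expand, keep a1-initial words, read off terms.
Composite bracket: [[a1, a2], a3]
Each bracket splits as ab - ba, giving 4 signed words (2^2 = 4).
Coefficients come from the a1-initial words:
  from a1a2a3, sign +1: term +[[a1, a2], a3]


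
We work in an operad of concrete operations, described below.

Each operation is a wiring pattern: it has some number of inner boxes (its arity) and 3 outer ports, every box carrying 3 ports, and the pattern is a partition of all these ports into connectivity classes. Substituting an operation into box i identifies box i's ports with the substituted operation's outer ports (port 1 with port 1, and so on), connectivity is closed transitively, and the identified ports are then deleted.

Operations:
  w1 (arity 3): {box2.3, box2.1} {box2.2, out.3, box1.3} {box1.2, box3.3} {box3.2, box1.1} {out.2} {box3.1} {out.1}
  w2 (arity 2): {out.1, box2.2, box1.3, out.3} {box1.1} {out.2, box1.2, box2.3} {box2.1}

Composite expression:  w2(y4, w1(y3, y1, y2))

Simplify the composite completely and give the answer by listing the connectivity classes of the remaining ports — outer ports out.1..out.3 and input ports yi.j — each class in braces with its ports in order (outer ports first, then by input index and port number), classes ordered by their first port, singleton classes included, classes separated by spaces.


{out.1, out.3, y4.3} {out.2, y1.2, y3.3, y4.2} {y1.1, y1.3} {y2.1} {y2.2, y3.1} {y2.3, y3.2} {y4.1}

Two ports join when wires chain via w2-identified ports.
w1 over (y3, y1, y2) gives {out.1} {out.2} {out.3, y1.2, y3.3} {y1.1, y1.3} {y2.1} {y2.2, y3.1} {y2.3, y3.2}, out.j being that stage's outer ports
w2 over (y4, y3, y1, y2) gives {out.1, out.3, y4.3} {out.2, y1.2, y3.3, y4.2} {y1.1, y1.3} {y2.1} {y2.2, y3.1} {y2.3, y3.2} {y4.1}, out.j being that stage's outer ports


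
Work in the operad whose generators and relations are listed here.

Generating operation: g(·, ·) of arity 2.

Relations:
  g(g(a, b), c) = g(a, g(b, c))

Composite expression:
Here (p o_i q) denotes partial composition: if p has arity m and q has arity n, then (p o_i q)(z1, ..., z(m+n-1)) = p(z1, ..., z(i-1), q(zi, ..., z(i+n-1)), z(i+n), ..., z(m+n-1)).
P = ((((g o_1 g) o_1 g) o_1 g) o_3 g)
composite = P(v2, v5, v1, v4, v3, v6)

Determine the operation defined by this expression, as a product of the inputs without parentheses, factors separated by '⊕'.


v2 ⊕ v5 ⊕ v1 ⊕ v4 ⊕ v3 ⊕ v6

Every regrouping of g is equal, so read the v-inputs in written order.
g(v2, v5) unparenthesizes to v2 ⊕ v5
g(v1, v4) unparenthesizes to v1 ⊕ v4
g(g(v2, v5), g(v1, v4)) unparenthesizes to v2 ⊕ v5 ⊕ v1 ⊕ v4
g(g(g(v2, v5), g(v1, v4)), v3) unparenthesizes to v2 ⊕ v5 ⊕ v1 ⊕ v4 ⊕ v3
g(g(g(g(v2, v5), g(v1, v4)), v3), v6) unparenthesizes to v2 ⊕ v5 ⊕ v1 ⊕ v4 ⊕ v3 ⊕ v6


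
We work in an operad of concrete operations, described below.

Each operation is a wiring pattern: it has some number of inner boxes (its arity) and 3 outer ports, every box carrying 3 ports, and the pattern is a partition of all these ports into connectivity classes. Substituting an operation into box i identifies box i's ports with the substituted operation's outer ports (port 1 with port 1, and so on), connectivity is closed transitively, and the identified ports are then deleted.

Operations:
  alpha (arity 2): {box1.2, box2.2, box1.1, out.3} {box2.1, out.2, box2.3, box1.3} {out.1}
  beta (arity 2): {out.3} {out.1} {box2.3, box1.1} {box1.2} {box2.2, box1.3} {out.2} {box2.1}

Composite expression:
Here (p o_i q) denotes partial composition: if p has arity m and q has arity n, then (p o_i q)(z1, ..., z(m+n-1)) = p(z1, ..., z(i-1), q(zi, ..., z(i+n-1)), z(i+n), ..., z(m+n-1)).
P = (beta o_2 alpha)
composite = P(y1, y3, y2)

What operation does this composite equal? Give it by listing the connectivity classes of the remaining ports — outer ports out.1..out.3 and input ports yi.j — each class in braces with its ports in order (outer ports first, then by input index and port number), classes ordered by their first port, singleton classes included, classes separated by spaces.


{out.1} {out.2} {out.3} {y1.1, y2.2, y3.1, y3.2} {y1.2} {y1.3, y2.1, y2.3, y3.3}

After gluing at beta, chains via deleted ports link the y-ports.
the subtree at alpha composes to {out.1} {out.2, y2.1, y2.3, y3.3} {out.3, y2.2, y3.1, y3.2} on (y3, y2); out.j = own outer ports
the subtree at beta composes to {out.1} {out.2} {out.3} {y1.1, y2.2, y3.1, y3.2} {y1.2} {y1.3, y2.1, y2.3, y3.3} on (y1, y3, y2); out.j = own outer ports


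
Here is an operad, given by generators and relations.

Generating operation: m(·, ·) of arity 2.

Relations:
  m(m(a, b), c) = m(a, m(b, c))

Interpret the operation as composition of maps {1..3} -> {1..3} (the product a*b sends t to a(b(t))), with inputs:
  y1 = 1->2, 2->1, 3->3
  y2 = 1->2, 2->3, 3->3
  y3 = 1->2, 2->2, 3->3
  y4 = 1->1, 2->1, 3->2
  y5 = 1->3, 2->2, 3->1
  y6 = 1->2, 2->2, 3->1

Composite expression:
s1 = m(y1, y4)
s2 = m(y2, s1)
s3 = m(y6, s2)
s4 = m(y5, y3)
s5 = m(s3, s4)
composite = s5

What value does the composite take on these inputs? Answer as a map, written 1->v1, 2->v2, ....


1->1, 2->1, 3->1

m(y1, y4) = 1->2, 2->2, 3->1
m(y2, m(y1, y4)) = 1->3, 2->3, 3->2
m(y6, m(y2, m(y1, y4))) = 1->1, 2->1, 3->2
m(y5, y3) = 1->2, 2->2, 3->1
m(m(y6, m(y2, m(y1, y4))), m(y5, y3)) = 1->1, 2->1, 3->1


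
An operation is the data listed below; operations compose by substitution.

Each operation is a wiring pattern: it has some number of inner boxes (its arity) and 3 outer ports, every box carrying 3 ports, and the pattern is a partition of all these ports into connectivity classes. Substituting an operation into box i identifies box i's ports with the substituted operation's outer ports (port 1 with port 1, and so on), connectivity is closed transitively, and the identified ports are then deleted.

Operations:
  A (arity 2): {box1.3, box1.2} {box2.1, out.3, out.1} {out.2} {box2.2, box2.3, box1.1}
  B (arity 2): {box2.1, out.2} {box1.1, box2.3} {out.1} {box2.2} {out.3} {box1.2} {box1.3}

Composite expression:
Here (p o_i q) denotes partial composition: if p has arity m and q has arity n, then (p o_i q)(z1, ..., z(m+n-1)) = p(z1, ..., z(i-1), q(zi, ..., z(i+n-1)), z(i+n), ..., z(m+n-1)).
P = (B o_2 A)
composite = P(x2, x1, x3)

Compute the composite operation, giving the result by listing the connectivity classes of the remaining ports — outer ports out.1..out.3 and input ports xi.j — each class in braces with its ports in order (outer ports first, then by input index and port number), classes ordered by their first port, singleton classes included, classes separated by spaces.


{out.1} {out.2, x2.1, x3.1} {out.3} {x1.1, x3.2, x3.3} {x1.2, x1.3} {x2.2} {x2.3}

Two ports join when wires chain via B-identified ports.
through A, on inputs (x1, x3): {out.1, out.3, x3.1} {out.2} {x1.1, x3.2, x3.3} {x1.2, x1.3} (out.j = stage outer ports)
through B, on inputs (x2, x1, x3): {out.1} {out.2, x2.1, x3.1} {out.3} {x1.1, x3.2, x3.3} {x1.2, x1.3} {x2.2} {x2.3} (out.j = stage outer ports)


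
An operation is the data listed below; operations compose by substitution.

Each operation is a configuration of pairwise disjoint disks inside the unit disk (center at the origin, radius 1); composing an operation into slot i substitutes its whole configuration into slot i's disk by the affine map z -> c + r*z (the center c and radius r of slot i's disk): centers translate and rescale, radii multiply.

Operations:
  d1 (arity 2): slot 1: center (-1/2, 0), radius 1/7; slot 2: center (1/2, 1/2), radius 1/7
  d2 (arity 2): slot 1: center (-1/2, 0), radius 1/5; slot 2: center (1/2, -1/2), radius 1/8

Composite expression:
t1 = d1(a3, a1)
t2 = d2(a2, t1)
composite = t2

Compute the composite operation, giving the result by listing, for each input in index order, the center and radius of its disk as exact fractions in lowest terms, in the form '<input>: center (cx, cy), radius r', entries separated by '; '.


a1: center (9/16, -7/16), radius 1/56; a2: center (-1/2, 0), radius 1/5; a3: center (7/16, -1/2), radius 1/56

Only the slot chain above each a matters under d2; compose those maps.
input a2: composing its 1 substitution step yields center (-1/2, 0), radius 1/5
input a3: composing its 2 substitution steps yields center (7/16, -1/2), radius 1/56
input a1: composing its 2 substitution steps yields center (9/16, -7/16), radius 1/56


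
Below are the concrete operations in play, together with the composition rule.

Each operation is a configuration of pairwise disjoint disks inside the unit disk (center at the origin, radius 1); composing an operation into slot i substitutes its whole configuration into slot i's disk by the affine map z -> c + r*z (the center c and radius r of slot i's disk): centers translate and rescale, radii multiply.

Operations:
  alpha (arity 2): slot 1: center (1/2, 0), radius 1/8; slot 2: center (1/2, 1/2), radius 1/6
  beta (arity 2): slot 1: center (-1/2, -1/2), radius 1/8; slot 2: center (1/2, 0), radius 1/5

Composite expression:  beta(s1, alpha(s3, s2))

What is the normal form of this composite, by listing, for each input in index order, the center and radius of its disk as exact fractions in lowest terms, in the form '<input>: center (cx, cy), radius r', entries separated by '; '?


Affine substitution under beta: radii multiply and s-centers shift.
s1 passes through 1 substitution, ending at center (-1/2, -1/2), radius 1/8
s3 passes through 2 substitutions, ending at center (3/5, 0), radius 1/40
s2 passes through 2 substitutions, ending at center (3/5, 1/10), radius 1/30

s1: center (-1/2, -1/2), radius 1/8; s2: center (3/5, 1/10), radius 1/30; s3: center (3/5, 0), radius 1/40


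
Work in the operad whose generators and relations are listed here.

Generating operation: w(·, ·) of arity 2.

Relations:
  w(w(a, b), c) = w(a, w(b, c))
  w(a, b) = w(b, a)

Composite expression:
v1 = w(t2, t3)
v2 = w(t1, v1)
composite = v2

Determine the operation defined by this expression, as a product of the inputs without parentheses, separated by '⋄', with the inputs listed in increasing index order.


t1 ⋄ t2 ⋄ t3

Shape and order are irrelevant to w; the t-input set decides.
w(t2, t3) flattens to t2 ⋄ t3
w(t1, w(t2, t3)) flattens to t1 ⋄ t2 ⋄ t3
putting the inputs in ascending order: t1 ⋄ t2 ⋄ t3


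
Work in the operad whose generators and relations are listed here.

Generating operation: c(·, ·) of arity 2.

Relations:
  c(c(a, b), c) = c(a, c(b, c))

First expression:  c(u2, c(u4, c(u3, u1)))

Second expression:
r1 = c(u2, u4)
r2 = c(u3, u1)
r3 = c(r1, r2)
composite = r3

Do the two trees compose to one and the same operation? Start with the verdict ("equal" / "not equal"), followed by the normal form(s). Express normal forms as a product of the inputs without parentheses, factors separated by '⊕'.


In normal form, the first expression is u2 ⊕ u4 ⊕ u3 ⊕ u1
In normal form, the second expression is u2 ⊕ u4 ⊕ u3 ⊕ u1
The normal forms match — equal.

equal; the common form is u2 ⊕ u4 ⊕ u3 ⊕ u1


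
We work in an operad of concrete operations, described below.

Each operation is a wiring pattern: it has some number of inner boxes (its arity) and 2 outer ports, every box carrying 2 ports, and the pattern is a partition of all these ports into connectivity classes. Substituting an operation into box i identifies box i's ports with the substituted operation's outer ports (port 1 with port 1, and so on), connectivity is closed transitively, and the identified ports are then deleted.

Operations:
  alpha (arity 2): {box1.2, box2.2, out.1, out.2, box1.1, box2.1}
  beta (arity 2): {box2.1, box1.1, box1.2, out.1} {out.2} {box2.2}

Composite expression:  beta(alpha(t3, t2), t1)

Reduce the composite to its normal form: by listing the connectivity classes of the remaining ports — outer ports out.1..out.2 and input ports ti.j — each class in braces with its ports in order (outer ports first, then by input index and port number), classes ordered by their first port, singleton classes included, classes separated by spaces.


After gluing at beta, chains via deleted ports link the t-ports.
after alpha, the pattern on (t3, t2) reads {out.1, out.2, t2.1, t2.2, t3.1, t3.2} (out.j = its outer ports)
after beta, the pattern on (t3, t2, t1) reads {out.1, t1.1, t2.1, t2.2, t3.1, t3.2} {out.2} {t1.2} (out.j = its outer ports)

{out.1, t1.1, t2.1, t2.2, t3.1, t3.2} {out.2} {t1.2}


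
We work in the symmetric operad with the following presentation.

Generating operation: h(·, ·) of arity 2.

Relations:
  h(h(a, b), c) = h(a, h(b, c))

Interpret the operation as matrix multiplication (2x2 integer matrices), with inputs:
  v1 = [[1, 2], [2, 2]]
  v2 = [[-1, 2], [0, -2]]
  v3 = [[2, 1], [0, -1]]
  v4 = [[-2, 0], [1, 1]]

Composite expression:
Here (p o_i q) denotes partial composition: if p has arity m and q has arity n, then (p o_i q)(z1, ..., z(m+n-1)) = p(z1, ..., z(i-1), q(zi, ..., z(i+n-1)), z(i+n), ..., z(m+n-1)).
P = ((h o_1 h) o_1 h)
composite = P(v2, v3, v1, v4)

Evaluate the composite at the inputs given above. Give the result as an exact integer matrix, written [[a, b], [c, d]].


h(v2, v3) = [[-2, -3], [0, 2]]
h(h(v2, v3), v1) = [[-8, -10], [4, 4]]
h(h(h(v2, v3), v1), v4) = [[6, -10], [-4, 4]]

[[6, -10], [-4, 4]]


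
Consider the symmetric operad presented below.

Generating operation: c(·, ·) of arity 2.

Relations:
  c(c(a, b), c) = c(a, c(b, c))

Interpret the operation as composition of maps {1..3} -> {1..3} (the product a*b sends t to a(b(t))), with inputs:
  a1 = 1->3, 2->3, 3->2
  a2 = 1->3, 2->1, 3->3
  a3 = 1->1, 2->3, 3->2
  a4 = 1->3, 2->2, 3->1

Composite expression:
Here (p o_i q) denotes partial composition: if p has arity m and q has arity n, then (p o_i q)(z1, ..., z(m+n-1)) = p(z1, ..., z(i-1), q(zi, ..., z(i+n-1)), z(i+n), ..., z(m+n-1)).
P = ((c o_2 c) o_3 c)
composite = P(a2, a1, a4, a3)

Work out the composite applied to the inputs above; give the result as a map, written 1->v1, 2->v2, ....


c(a4, a3) = 1->3, 2->1, 3->2
c(a1, c(a4, a3)) = 1->2, 2->3, 3->3
c(a2, c(a1, c(a4, a3))) = 1->1, 2->3, 3->3

1->1, 2->3, 3->3


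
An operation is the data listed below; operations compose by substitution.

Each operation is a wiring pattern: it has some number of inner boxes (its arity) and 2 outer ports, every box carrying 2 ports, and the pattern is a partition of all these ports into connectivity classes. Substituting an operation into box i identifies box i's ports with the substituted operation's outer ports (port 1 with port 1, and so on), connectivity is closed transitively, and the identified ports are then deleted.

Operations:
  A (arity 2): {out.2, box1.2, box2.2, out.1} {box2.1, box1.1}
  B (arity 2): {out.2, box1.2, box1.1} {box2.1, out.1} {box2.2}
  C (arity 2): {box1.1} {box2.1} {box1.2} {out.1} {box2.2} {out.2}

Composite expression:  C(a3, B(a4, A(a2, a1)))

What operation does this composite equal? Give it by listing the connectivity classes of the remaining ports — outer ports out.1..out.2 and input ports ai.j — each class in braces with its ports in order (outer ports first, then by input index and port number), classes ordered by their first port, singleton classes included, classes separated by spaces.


{out.1} {out.2} {a1.1, a2.1} {a1.2, a2.2} {a3.1} {a3.2} {a4.1, a4.2}


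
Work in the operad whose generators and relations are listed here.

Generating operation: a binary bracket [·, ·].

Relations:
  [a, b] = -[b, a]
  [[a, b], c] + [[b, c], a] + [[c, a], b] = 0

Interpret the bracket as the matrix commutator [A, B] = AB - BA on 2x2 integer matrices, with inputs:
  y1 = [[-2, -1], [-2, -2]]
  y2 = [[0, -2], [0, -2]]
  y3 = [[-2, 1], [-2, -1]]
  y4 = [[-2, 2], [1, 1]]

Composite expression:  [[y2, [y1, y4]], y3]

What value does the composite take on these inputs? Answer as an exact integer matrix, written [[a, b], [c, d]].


[[0, -18], [-36, 0]]

[y1, y4] = [[3, -3], [6, -3]]
[y2, [y1, y4]] = [[-12, 6], [-12, 12]]
[[y2, [y1, y4]], y3] = [[0, -18], [-36, 0]]


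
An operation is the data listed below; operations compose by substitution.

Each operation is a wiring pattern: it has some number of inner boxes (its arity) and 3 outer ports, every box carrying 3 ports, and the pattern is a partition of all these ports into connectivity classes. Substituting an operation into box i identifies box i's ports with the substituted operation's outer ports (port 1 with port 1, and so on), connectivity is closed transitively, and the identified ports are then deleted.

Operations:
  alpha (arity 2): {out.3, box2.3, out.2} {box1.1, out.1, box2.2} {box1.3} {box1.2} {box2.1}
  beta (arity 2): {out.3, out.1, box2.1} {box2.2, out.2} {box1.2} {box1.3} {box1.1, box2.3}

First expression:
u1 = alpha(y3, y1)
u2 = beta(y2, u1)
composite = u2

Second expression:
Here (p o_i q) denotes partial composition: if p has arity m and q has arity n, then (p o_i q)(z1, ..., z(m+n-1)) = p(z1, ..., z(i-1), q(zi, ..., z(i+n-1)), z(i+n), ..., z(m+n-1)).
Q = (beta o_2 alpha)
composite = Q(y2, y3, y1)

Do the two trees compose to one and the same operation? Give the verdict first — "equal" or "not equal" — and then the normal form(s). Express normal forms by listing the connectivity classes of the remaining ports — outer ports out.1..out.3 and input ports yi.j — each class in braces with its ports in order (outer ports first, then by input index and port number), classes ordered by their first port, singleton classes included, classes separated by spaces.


equal; both compose to {out.1, out.3, y1.2, y3.1} {out.2, y1.3, y2.1} {y1.1} {y2.2} {y2.3} {y3.2} {y3.3}

Reducing the first expression gives {out.1, out.3, y1.2, y3.1} {out.2, y1.3, y2.1} {y1.1} {y2.2} {y2.3} {y3.2} {y3.3}
Reducing the second expression gives {out.1, out.3, y1.2, y3.1} {out.2, y1.3, y2.1} {y1.1} {y2.2} {y2.3} {y3.2} {y3.3}
Identical normal forms: equal.


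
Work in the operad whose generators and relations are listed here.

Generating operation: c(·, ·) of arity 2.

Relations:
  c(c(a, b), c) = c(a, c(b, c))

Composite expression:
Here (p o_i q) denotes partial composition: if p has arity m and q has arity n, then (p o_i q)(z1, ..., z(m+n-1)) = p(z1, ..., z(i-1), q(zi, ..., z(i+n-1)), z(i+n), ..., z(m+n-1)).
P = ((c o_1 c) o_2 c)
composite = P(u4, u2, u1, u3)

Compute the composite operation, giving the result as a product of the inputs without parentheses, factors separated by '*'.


u4 * u2 * u1 * u3


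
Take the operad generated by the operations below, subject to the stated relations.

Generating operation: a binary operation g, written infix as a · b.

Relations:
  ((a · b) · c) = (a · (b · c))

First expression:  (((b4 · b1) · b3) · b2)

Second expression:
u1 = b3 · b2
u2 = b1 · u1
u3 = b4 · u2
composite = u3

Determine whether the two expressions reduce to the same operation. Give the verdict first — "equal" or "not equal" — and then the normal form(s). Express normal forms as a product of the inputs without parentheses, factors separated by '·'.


equal — both sides give b4 · b1 · b3 · b2

The first expression, normalized: b4 · b1 · b3 · b2
The second expression, normalized: b4 · b1 · b3 · b2
Both agree, so they are equal.


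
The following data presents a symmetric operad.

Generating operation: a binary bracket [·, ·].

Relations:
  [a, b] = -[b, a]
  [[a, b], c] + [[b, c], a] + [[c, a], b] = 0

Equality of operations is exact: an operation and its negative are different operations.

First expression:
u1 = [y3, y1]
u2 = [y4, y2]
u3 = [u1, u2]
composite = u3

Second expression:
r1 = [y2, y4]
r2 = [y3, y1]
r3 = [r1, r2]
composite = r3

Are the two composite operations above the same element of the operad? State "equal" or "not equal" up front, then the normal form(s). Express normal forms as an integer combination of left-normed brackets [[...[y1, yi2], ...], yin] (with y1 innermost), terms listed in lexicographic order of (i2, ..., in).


equal; the common form is [[[y1, y3], y2], y4] - [[[y1, y3], y4], y2]


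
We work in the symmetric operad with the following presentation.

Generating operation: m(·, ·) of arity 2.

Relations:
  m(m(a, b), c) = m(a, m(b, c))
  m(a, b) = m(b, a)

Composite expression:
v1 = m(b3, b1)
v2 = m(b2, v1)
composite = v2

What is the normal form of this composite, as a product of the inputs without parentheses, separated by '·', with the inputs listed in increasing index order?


b1 · b2 · b3


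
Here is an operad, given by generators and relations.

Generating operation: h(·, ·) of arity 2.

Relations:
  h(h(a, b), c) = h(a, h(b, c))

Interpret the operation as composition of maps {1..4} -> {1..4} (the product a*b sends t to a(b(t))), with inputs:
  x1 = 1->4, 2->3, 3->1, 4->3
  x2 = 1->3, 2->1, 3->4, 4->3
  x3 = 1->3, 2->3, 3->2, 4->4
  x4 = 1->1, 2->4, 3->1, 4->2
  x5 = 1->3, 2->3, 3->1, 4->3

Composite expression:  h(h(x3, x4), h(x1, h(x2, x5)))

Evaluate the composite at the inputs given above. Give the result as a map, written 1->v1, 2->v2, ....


h(x3, x4) = 1->3, 2->4, 3->3, 4->3
h(x2, x5) = 1->4, 2->4, 3->3, 4->4
h(x1, h(x2, x5)) = 1->3, 2->3, 3->1, 4->3
h(h(x3, x4), h(x1, h(x2, x5))) = 1->3, 2->3, 3->3, 4->3

1->3, 2->3, 3->3, 4->3


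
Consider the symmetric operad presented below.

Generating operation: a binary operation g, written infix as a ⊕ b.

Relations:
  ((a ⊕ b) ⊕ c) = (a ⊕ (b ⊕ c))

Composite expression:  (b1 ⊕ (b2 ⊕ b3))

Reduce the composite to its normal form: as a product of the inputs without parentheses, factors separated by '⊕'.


All parenthesizations of g agree; list the b-inputs left to right.
(b2 ⊕ b3) spells out as b2 ⊕ b3
(b1 ⊕ (b2 ⊕ b3)) spells out as b1 ⊕ b2 ⊕ b3

b1 ⊕ b2 ⊕ b3


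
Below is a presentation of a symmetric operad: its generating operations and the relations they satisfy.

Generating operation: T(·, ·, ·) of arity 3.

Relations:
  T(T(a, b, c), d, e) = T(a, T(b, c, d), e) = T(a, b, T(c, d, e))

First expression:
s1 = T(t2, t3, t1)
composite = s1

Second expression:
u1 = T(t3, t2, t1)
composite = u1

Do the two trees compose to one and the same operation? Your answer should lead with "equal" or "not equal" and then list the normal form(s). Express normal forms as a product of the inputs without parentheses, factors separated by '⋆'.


not equal: they reduce to t2 ⋆ t3 ⋆ t1 and t3 ⋆ t2 ⋆ t1

Reducing the first expression gives t2 ⋆ t3 ⋆ t1
Reducing the second expression gives t3 ⋆ t2 ⋆ t1
No match — not equal.


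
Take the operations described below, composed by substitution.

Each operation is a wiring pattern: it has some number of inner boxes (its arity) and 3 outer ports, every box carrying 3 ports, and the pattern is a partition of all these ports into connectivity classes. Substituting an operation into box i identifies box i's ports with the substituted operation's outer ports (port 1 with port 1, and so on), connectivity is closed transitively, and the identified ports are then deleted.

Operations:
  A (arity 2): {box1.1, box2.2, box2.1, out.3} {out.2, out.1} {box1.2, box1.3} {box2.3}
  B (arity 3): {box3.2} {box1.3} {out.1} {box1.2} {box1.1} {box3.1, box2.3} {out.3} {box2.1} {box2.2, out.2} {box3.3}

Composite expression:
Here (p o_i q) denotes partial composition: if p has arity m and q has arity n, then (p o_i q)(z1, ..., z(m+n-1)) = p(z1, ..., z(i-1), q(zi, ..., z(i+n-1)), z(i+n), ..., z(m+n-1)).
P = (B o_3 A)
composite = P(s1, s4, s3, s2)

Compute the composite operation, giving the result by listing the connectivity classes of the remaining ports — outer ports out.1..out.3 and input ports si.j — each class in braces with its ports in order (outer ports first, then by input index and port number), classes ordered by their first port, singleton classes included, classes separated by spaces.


{out.1} {out.2, s4.2} {out.3} {s1.1} {s1.2} {s1.3} {s2.1, s2.2, s3.1} {s2.3} {s3.2, s3.3} {s4.1} {s4.3}

Reachability decides: close wires over B-identified ports.
after A, the pattern on (s3, s2) reads {out.1, out.2} {out.3, s2.1, s2.2, s3.1} {s2.3} {s3.2, s3.3} (out.j = its outer ports)
after B, the pattern on (s1, s4, s3, s2) reads {out.1} {out.2, s4.2} {out.3} {s1.1} {s1.2} {s1.3} {s2.1, s2.2, s3.1} {s2.3} {s3.2, s3.3} {s4.1} {s4.3} (out.j = its outer ports)


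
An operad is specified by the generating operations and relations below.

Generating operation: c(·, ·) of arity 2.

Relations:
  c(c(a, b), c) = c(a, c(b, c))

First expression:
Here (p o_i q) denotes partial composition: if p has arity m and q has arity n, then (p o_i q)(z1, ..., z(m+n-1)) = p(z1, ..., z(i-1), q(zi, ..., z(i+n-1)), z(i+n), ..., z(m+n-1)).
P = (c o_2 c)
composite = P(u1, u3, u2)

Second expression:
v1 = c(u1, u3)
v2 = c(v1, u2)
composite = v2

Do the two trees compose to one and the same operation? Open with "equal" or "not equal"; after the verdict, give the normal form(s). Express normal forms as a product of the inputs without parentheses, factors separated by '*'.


The first expression, normalized: u1 * u3 * u2
The second expression, normalized: u1 * u3 * u2
The normal forms match — equal.

equal — both sides give u1 * u3 * u2


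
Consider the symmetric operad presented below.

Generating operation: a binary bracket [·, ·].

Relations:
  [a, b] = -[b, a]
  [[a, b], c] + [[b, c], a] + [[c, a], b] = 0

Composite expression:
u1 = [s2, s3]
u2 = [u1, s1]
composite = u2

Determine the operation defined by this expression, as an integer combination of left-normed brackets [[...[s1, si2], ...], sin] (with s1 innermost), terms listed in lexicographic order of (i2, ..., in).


Expand each bracket as ab - ba; the s1-initial words give the coefficients.
Composite bracket: [[s2, s3], s1]
Under [a, b] = ab - ba we get 4 signed associative words (2^2 = 4).
Keep just the words that open with s1:
  from s1s2s3, sign -1: term -[[s1, s2], s3]
  from s1s3s2, sign +1: term +[[s1, s3], s2]

-[[s1, s2], s3] + [[s1, s3], s2]


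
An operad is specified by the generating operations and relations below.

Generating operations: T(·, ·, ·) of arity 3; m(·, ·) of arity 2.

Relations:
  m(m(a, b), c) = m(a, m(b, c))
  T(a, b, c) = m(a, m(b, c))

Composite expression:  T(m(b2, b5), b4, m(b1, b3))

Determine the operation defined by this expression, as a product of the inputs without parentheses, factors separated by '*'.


b2 * b5 * b4 * b1 * b3

Every regrouping of T is equal, so read the b-inputs in written order.
m(b2, b5) flattens to b2 * b5
m(b1, b3) flattens to b1 * b3
T(m(b2, b5), b4, m(b1, b3)) flattens to b2 * b5 * b4 * b1 * b3
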